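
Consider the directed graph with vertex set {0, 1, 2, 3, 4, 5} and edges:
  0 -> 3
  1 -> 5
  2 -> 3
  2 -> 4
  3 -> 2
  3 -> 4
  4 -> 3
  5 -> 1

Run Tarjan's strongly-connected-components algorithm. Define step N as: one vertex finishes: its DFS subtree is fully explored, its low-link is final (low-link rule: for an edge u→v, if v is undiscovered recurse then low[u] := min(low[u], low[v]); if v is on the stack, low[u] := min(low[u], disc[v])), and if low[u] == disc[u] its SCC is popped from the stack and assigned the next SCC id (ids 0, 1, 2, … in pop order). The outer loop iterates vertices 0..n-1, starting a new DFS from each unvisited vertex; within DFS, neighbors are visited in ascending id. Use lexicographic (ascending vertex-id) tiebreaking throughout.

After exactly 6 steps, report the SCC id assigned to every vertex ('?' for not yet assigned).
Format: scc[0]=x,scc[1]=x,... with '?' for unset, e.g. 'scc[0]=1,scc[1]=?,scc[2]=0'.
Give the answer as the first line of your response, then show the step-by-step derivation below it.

scc[0]=1,scc[1]=2,scc[2]=0,scc[3]=0,scc[4]=0,scc[5]=2

step 1: low=(low[0]=0,low[1]=?,low[2]=1,low[3]=1,low[4]=1,low[5]=?); scc=(scc[0]=?,scc[1]=?,scc[2]=?,scc[3]=?,scc[4]=?,scc[5]=?)
step 2: low=(low[0]=0,low[1]=?,low[2]=1,low[3]=1,low[4]=1,low[5]=?); scc=(scc[0]=?,scc[1]=?,scc[2]=?,scc[3]=?,scc[4]=?,scc[5]=?)
step 3: low=(low[0]=0,low[1]=?,low[2]=1,low[3]=1,low[4]=1,low[5]=?); scc=(scc[0]=?,scc[1]=?,scc[2]=0,scc[3]=0,scc[4]=0,scc[5]=?)
step 4: low=(low[0]=0,low[1]=?,low[2]=1,low[3]=1,low[4]=1,low[5]=?); scc=(scc[0]=1,scc[1]=?,scc[2]=0,scc[3]=0,scc[4]=0,scc[5]=?)
step 5: low=(low[0]=0,low[1]=4,low[2]=1,low[3]=1,low[4]=1,low[5]=4); scc=(scc[0]=1,scc[1]=?,scc[2]=0,scc[3]=0,scc[4]=0,scc[5]=?)
step 6: low=(low[0]=0,low[1]=4,low[2]=1,low[3]=1,low[4]=1,low[5]=4); scc=(scc[0]=1,scc[1]=2,scc[2]=0,scc[3]=0,scc[4]=0,scc[5]=2)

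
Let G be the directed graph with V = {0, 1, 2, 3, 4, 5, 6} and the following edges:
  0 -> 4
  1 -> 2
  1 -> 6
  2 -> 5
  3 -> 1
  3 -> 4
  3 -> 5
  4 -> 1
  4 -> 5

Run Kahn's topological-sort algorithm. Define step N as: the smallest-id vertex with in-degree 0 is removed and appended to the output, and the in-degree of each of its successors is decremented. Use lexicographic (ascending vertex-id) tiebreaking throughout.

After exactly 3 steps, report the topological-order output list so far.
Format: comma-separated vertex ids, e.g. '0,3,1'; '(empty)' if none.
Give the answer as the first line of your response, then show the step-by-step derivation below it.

0,3,4

step 1: output 0; order=[0]; indeg=(0,2,1,0,1,3,1)
step 2: output 3; order=[0,3]; indeg=(0,1,1,0,0,2,1)
step 3: output 4; order=[0,3,4]; indeg=(0,0,1,0,0,1,1)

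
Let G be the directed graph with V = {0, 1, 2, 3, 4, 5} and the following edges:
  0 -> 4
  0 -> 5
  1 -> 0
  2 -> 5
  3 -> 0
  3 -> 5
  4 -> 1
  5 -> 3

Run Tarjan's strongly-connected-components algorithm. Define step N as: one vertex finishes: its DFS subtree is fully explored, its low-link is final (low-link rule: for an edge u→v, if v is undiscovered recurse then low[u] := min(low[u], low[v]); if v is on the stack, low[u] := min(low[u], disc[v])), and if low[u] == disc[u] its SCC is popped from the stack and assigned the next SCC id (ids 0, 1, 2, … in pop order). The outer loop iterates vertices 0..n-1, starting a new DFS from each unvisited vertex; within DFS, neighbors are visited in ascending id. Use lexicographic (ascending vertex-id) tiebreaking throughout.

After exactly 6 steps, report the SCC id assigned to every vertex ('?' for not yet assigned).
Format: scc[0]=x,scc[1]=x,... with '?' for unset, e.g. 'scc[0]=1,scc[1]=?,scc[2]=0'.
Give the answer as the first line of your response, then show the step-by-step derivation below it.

scc[0]=0,scc[1]=0,scc[2]=1,scc[3]=0,scc[4]=0,scc[5]=0

step 1: low=(low[0]=0,low[1]=0,low[2]=?,low[3]=?,low[4]=1,low[5]=?); scc=(scc[0]=?,scc[1]=?,scc[2]=?,scc[3]=?,scc[4]=?,scc[5]=?)
step 2: low=(low[0]=0,low[1]=0,low[2]=?,low[3]=?,low[4]=0,low[5]=?); scc=(scc[0]=?,scc[1]=?,scc[2]=?,scc[3]=?,scc[4]=?,scc[5]=?)
step 3: low=(low[0]=0,low[1]=0,low[2]=?,low[3]=0,low[4]=0,low[5]=3); scc=(scc[0]=?,scc[1]=?,scc[2]=?,scc[3]=?,scc[4]=?,scc[5]=?)
step 4: low=(low[0]=0,low[1]=0,low[2]=?,low[3]=0,low[4]=0,low[5]=0); scc=(scc[0]=?,scc[1]=?,scc[2]=?,scc[3]=?,scc[4]=?,scc[5]=?)
step 5: low=(low[0]=0,low[1]=0,low[2]=?,low[3]=0,low[4]=0,low[5]=0); scc=(scc[0]=0,scc[1]=0,scc[2]=?,scc[3]=0,scc[4]=0,scc[5]=0)
step 6: low=(low[0]=0,low[1]=0,low[2]=5,low[3]=0,low[4]=0,low[5]=0); scc=(scc[0]=0,scc[1]=0,scc[2]=1,scc[3]=0,scc[4]=0,scc[5]=0)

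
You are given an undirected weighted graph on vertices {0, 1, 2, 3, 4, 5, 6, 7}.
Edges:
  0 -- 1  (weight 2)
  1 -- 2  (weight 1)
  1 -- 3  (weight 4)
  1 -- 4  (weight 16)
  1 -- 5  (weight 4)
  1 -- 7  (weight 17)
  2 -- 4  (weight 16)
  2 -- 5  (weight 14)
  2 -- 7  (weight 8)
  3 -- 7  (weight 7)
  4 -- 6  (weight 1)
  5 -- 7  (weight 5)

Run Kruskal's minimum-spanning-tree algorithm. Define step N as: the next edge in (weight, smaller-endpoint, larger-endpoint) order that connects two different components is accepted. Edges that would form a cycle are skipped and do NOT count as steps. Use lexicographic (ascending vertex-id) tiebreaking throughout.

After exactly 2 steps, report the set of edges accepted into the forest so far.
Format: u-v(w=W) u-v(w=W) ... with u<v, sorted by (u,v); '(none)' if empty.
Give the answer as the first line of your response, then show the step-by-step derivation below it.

1-2(w=1) 4-6(w=1)

step 1: add edge 1-2 (w=1); MST = {1-2(w=1)}
step 2: add edge 4-6 (w=1); MST = {1-2(w=1) 4-6(w=1)}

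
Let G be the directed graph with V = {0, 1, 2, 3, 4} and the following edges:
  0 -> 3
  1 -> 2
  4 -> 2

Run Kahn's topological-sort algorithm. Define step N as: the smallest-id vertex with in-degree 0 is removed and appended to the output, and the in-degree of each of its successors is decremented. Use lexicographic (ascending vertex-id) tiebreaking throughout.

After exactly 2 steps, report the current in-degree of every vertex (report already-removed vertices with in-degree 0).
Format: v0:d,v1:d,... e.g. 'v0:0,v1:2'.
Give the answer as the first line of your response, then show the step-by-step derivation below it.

v0:0,v1:0,v2:1,v3:0,v4:0

step 1: output 0; order=[0]; indeg=(0,0,2,0,0)
step 2: output 1; order=[0,1]; indeg=(0,0,1,0,0)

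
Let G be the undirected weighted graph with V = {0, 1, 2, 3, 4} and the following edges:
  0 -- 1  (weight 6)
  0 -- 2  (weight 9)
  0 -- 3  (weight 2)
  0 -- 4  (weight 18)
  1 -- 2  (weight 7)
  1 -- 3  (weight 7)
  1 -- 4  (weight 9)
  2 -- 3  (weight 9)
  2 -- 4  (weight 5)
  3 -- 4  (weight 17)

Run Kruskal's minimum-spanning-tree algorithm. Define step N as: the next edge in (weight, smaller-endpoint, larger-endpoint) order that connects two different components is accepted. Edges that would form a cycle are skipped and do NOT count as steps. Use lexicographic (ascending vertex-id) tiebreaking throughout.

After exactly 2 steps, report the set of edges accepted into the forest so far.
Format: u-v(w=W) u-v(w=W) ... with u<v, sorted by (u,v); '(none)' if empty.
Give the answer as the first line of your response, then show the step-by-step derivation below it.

0-3(w=2) 2-4(w=5)

step 1: add edge 0-3 (w=2); MST = {0-3(w=2)}
step 2: add edge 2-4 (w=5); MST = {0-3(w=2) 2-4(w=5)}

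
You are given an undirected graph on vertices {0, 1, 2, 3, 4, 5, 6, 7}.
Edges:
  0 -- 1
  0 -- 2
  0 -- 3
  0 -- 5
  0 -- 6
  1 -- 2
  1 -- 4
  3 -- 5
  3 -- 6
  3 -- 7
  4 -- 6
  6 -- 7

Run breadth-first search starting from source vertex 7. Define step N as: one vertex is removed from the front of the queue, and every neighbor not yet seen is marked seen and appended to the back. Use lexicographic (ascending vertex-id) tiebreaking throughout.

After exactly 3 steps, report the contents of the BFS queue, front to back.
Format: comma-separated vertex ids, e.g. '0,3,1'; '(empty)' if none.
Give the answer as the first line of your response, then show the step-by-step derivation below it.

0,5,4

step 1: dequeue 7; queue=[3,6]; order=7
step 2: dequeue 3; queue=[6,0,5]; order=7,3
step 3: dequeue 6; queue=[0,5,4]; order=7,3,6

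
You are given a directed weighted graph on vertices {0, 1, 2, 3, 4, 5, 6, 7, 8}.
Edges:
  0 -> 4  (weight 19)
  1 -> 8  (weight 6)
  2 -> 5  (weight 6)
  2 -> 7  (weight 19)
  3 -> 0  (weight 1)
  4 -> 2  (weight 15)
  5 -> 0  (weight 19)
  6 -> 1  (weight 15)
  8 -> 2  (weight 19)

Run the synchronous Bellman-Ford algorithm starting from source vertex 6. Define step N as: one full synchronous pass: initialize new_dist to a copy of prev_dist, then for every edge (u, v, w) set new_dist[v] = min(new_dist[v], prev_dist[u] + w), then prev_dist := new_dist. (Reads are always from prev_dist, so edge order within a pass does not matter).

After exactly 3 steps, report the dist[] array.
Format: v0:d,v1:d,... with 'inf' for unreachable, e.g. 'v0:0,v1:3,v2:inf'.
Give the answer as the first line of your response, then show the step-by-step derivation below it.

v0:inf,v1:15,v2:40,v3:inf,v4:inf,v5:inf,v6:0,v7:inf,v8:21

step 1: dist = v0:inf,v1:15,v2:inf,v3:inf,v4:inf,v5:inf,v6:0,v7:inf,v8:inf
step 2: dist = v0:inf,v1:15,v2:inf,v3:inf,v4:inf,v5:inf,v6:0,v7:inf,v8:21
step 3: dist = v0:inf,v1:15,v2:40,v3:inf,v4:inf,v5:inf,v6:0,v7:inf,v8:21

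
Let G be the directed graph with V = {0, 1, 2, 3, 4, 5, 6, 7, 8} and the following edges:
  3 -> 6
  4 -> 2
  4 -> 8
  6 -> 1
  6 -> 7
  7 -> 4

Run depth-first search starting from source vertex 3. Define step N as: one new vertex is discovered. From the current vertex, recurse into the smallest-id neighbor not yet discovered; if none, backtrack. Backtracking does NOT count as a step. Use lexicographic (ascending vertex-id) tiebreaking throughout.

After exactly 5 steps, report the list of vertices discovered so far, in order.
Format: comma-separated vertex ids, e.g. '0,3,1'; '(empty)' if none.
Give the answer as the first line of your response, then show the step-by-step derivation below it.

3,6,1,7,4

step 1: discover 3; path=3; order=3
step 2: discover 6; path=3>6; order=3,6
step 3: discover 1; path=3>6>1; order=3,6,1
step 4: discover 7; path=3>6>7; order=3,6,1,7
step 5: discover 4; path=3>6>7>4; order=3,6,1,7,4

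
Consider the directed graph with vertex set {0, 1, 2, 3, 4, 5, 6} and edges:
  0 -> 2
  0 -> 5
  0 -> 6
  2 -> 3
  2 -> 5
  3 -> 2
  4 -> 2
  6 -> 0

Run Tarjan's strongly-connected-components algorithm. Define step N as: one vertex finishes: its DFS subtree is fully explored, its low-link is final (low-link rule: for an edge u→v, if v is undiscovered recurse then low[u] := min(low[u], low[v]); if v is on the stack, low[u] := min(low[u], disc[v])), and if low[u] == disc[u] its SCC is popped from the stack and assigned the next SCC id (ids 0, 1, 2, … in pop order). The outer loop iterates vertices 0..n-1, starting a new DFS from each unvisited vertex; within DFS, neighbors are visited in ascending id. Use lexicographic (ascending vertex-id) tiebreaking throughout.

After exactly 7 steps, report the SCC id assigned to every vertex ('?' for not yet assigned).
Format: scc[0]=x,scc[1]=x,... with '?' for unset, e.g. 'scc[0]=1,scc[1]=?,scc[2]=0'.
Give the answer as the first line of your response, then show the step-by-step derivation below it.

scc[0]=2,scc[1]=3,scc[2]=1,scc[3]=1,scc[4]=4,scc[5]=0,scc[6]=2

step 1: low=(low[0]=0,low[1]=?,low[2]=1,low[3]=1,low[4]=?,low[5]=?,low[6]=?); scc=(scc[0]=?,scc[1]=?,scc[2]=?,scc[3]=?,scc[4]=?,scc[5]=?,scc[6]=?)
step 2: low=(low[0]=0,low[1]=?,low[2]=1,low[3]=1,low[4]=?,low[5]=3,low[6]=?); scc=(scc[0]=?,scc[1]=?,scc[2]=?,scc[3]=?,scc[4]=?,scc[5]=0,scc[6]=?)
step 3: low=(low[0]=0,low[1]=?,low[2]=1,low[3]=1,low[4]=?,low[5]=3,low[6]=?); scc=(scc[0]=?,scc[1]=?,scc[2]=1,scc[3]=1,scc[4]=?,scc[5]=0,scc[6]=?)
step 4: low=(low[0]=0,low[1]=?,low[2]=1,low[3]=1,low[4]=?,low[5]=3,low[6]=0); scc=(scc[0]=?,scc[1]=?,scc[2]=1,scc[3]=1,scc[4]=?,scc[5]=0,scc[6]=?)
step 5: low=(low[0]=0,low[1]=?,low[2]=1,low[3]=1,low[4]=?,low[5]=3,low[6]=0); scc=(scc[0]=2,scc[1]=?,scc[2]=1,scc[3]=1,scc[4]=?,scc[5]=0,scc[6]=2)
step 6: low=(low[0]=0,low[1]=5,low[2]=1,low[3]=1,low[4]=?,low[5]=3,low[6]=0); scc=(scc[0]=2,scc[1]=3,scc[2]=1,scc[3]=1,scc[4]=?,scc[5]=0,scc[6]=2)
step 7: low=(low[0]=0,low[1]=5,low[2]=1,low[3]=1,low[4]=6,low[5]=3,low[6]=0); scc=(scc[0]=2,scc[1]=3,scc[2]=1,scc[3]=1,scc[4]=4,scc[5]=0,scc[6]=2)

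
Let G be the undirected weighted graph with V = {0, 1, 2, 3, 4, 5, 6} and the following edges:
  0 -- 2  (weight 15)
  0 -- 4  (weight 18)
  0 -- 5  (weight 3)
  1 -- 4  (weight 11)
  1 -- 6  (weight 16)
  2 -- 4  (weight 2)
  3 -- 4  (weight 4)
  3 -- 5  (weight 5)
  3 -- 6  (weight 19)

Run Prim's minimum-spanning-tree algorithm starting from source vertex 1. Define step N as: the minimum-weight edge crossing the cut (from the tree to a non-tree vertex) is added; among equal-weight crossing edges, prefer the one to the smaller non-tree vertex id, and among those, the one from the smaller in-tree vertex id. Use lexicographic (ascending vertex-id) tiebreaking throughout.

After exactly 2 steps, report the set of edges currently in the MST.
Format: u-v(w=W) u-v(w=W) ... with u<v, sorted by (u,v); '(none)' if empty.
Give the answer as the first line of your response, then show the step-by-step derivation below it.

1-4(w=11) 2-4(w=2)

step 1: add edge 1-4 (w=11); MST = {1-4(w=11)}
step 2: add edge 2-4 (w=2); MST = {1-4(w=11) 2-4(w=2)}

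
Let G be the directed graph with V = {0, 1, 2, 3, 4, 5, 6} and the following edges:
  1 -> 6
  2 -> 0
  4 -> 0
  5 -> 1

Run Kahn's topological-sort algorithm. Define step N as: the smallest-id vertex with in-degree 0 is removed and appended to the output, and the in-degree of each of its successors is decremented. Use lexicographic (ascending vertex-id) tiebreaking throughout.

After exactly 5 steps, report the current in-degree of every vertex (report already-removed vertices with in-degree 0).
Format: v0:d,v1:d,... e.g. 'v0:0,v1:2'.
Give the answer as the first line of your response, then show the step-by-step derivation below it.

v0:0,v1:0,v2:0,v3:0,v4:0,v5:0,v6:1

step 1: output 2; order=[2]; indeg=(1,1,0,0,0,0,1)
step 2: output 3; order=[2,3]; indeg=(1,1,0,0,0,0,1)
step 3: output 4; order=[2,3,4]; indeg=(0,1,0,0,0,0,1)
step 4: output 0; order=[2,3,4,0]; indeg=(0,1,0,0,0,0,1)
step 5: output 5; order=[2,3,4,0,5]; indeg=(0,0,0,0,0,0,1)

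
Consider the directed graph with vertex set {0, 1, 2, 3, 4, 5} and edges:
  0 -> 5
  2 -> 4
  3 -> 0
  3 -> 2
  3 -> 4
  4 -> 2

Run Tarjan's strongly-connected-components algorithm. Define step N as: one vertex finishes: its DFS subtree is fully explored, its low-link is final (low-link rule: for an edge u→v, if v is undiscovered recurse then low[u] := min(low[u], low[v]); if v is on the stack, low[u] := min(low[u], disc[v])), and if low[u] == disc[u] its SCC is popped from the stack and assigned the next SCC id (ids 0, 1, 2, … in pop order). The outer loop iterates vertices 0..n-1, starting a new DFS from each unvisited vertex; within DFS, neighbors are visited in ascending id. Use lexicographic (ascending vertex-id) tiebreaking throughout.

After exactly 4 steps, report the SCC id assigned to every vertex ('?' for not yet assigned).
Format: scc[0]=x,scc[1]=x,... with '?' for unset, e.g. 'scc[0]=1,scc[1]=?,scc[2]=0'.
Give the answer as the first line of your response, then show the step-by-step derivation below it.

scc[0]=1,scc[1]=2,scc[2]=?,scc[3]=?,scc[4]=?,scc[5]=0

step 1: low=(low[0]=0,low[1]=?,low[2]=?,low[3]=?,low[4]=?,low[5]=1); scc=(scc[0]=?,scc[1]=?,scc[2]=?,scc[3]=?,scc[4]=?,scc[5]=0)
step 2: low=(low[0]=0,low[1]=?,low[2]=?,low[3]=?,low[4]=?,low[5]=1); scc=(scc[0]=1,scc[1]=?,scc[2]=?,scc[3]=?,scc[4]=?,scc[5]=0)
step 3: low=(low[0]=0,low[1]=2,low[2]=?,low[3]=?,low[4]=?,low[5]=1); scc=(scc[0]=1,scc[1]=2,scc[2]=?,scc[3]=?,scc[4]=?,scc[5]=0)
step 4: low=(low[0]=0,low[1]=2,low[2]=3,low[3]=?,low[4]=3,low[5]=1); scc=(scc[0]=1,scc[1]=2,scc[2]=?,scc[3]=?,scc[4]=?,scc[5]=0)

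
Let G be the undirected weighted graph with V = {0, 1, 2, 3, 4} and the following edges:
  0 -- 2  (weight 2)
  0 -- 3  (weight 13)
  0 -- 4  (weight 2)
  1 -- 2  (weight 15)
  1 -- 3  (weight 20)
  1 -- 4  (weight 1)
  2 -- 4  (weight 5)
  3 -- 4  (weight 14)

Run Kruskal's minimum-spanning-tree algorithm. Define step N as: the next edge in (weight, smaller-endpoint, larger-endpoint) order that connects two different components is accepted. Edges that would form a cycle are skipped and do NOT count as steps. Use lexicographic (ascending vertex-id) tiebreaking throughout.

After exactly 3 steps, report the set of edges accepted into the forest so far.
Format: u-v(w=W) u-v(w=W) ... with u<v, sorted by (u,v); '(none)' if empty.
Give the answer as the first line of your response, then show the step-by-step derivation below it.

0-2(w=2) 0-4(w=2) 1-4(w=1)

step 1: add edge 1-4 (w=1); MST = {1-4(w=1)}
step 2: add edge 0-2 (w=2); MST = {0-2(w=2) 1-4(w=1)}
step 3: add edge 0-4 (w=2); MST = {0-2(w=2) 0-4(w=2) 1-4(w=1)}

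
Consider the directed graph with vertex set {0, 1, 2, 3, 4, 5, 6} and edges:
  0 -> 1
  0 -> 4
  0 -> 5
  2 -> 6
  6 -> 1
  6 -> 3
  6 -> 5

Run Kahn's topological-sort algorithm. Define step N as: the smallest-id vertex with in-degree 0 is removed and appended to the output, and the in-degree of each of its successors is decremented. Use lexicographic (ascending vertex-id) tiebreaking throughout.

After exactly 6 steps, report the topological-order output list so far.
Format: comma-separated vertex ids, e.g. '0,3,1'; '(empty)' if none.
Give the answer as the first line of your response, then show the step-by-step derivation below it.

0,2,4,6,1,3

step 1: output 0; order=[0]; indeg=(0,1,0,1,0,1,1)
step 2: output 2; order=[0,2]; indeg=(0,1,0,1,0,1,0)
step 3: output 4; order=[0,2,4]; indeg=(0,1,0,1,0,1,0)
step 4: output 6; order=[0,2,4,6]; indeg=(0,0,0,0,0,0,0)
step 5: output 1; order=[0,2,4,6,1]; indeg=(0,0,0,0,0,0,0)
step 6: output 3; order=[0,2,4,6,1,3]; indeg=(0,0,0,0,0,0,0)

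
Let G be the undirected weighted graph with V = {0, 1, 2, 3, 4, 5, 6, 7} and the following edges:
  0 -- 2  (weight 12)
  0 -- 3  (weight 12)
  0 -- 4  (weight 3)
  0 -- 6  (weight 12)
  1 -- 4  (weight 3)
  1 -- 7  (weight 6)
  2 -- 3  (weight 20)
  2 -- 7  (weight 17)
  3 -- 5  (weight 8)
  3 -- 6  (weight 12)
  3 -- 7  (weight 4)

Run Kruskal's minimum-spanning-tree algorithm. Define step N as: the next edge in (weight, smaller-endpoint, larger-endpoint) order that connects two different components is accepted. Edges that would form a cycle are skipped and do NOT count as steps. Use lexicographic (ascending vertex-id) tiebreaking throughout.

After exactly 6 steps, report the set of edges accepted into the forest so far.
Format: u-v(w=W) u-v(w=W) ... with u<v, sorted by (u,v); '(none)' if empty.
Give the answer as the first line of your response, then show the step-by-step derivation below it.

0-2(w=12) 0-4(w=3) 1-4(w=3) 1-7(w=6) 3-5(w=8) 3-7(w=4)

step 1: add edge 0-4 (w=3); MST = {0-4(w=3)}
step 2: add edge 1-4 (w=3); MST = {0-4(w=3) 1-4(w=3)}
step 3: add edge 3-7 (w=4); MST = {0-4(w=3) 1-4(w=3) 3-7(w=4)}
step 4: add edge 1-7 (w=6); MST = {0-4(w=3) 1-4(w=3) 1-7(w=6) 3-7(w=4)}
step 5: add edge 3-5 (w=8); MST = {0-4(w=3) 1-4(w=3) 1-7(w=6) 3-5(w=8) 3-7(w=4)}
step 6: add edge 0-2 (w=12); MST = {0-2(w=12) 0-4(w=3) 1-4(w=3) 1-7(w=6) 3-5(w=8) 3-7(w=4)}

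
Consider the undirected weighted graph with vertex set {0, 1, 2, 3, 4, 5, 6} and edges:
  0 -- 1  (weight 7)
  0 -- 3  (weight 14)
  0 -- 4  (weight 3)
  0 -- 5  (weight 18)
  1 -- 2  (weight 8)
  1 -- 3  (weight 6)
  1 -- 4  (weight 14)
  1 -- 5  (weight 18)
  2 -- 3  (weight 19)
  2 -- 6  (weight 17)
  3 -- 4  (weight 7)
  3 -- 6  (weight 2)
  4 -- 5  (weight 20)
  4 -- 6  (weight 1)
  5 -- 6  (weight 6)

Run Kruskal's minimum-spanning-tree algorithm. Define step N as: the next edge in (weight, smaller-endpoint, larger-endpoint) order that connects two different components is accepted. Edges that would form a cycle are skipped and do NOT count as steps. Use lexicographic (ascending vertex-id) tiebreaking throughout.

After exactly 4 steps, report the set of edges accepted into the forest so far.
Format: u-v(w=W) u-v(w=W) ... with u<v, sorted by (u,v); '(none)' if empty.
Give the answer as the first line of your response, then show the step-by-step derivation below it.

0-4(w=3) 1-3(w=6) 3-6(w=2) 4-6(w=1)

step 1: add edge 4-6 (w=1); MST = {4-6(w=1)}
step 2: add edge 3-6 (w=2); MST = {3-6(w=2) 4-6(w=1)}
step 3: add edge 0-4 (w=3); MST = {0-4(w=3) 3-6(w=2) 4-6(w=1)}
step 4: add edge 1-3 (w=6); MST = {0-4(w=3) 1-3(w=6) 3-6(w=2) 4-6(w=1)}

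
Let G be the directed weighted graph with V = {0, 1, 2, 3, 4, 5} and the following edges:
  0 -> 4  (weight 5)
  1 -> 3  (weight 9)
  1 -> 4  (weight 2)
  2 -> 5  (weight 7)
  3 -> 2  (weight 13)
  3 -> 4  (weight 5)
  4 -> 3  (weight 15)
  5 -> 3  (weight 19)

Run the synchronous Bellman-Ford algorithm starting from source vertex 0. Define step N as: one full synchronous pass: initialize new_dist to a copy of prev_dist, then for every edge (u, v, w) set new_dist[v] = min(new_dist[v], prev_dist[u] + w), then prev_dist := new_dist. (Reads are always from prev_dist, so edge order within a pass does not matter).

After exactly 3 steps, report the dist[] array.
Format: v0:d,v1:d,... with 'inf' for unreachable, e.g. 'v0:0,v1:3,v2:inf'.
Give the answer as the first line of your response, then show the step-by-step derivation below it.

v0:0,v1:inf,v2:33,v3:20,v4:5,v5:inf

step 1: dist = v0:0,v1:inf,v2:inf,v3:inf,v4:5,v5:inf
step 2: dist = v0:0,v1:inf,v2:inf,v3:20,v4:5,v5:inf
step 3: dist = v0:0,v1:inf,v2:33,v3:20,v4:5,v5:inf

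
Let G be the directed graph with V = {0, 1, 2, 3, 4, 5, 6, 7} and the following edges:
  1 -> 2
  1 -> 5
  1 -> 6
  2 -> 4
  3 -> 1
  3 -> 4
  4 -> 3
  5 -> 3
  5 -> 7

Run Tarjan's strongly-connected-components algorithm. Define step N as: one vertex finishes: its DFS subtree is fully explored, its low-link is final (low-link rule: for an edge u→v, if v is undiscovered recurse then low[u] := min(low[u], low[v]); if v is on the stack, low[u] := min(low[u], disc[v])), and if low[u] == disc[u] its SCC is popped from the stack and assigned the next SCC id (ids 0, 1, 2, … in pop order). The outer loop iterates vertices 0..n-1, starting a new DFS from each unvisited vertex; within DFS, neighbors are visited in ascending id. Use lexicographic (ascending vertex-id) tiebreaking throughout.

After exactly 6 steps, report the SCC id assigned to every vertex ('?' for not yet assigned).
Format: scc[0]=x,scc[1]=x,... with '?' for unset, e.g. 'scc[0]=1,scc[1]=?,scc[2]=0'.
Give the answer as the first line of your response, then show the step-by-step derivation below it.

scc[0]=0,scc[1]=?,scc[2]=?,scc[3]=?,scc[4]=?,scc[5]=?,scc[6]=?,scc[7]=1

step 1: low=(low[0]=0,low[1]=?,low[2]=?,low[3]=?,low[4]=?,low[5]=?,low[6]=?,low[7]=?); scc=(scc[0]=0,scc[1]=?,scc[2]=?,scc[3]=?,scc[4]=?,scc[5]=?,scc[6]=?,scc[7]=?)
step 2: low=(low[0]=0,low[1]=1,low[2]=2,low[3]=1,low[4]=3,low[5]=?,low[6]=?,low[7]=?); scc=(scc[0]=0,scc[1]=?,scc[2]=?,scc[3]=?,scc[4]=?,scc[5]=?,scc[6]=?,scc[7]=?)
step 3: low=(low[0]=0,low[1]=1,low[2]=2,low[3]=1,low[4]=1,low[5]=?,low[6]=?,low[7]=?); scc=(scc[0]=0,scc[1]=?,scc[2]=?,scc[3]=?,scc[4]=?,scc[5]=?,scc[6]=?,scc[7]=?)
step 4: low=(low[0]=0,low[1]=1,low[2]=1,low[3]=1,low[4]=1,low[5]=?,low[6]=?,low[7]=?); scc=(scc[0]=0,scc[1]=?,scc[2]=?,scc[3]=?,scc[4]=?,scc[5]=?,scc[6]=?,scc[7]=?)
step 5: low=(low[0]=0,low[1]=1,low[2]=1,low[3]=1,low[4]=1,low[5]=4,low[6]=?,low[7]=6); scc=(scc[0]=0,scc[1]=?,scc[2]=?,scc[3]=?,scc[4]=?,scc[5]=?,scc[6]=?,scc[7]=1)
step 6: low=(low[0]=0,low[1]=1,low[2]=1,low[3]=1,low[4]=1,low[5]=4,low[6]=?,low[7]=6); scc=(scc[0]=0,scc[1]=?,scc[2]=?,scc[3]=?,scc[4]=?,scc[5]=?,scc[6]=?,scc[7]=1)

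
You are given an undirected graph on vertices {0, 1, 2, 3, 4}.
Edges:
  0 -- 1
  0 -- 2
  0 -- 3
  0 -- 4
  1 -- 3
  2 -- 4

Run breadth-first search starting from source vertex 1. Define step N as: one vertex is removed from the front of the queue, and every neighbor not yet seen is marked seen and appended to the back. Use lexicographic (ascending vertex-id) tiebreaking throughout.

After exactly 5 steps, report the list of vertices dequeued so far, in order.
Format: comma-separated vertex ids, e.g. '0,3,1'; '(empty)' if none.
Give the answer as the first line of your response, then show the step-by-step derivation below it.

1,0,3,2,4

step 1: dequeue 1; queue=[0,3]; order=1
step 2: dequeue 0; queue=[3,2,4]; order=1,0
step 3: dequeue 3; queue=[2,4]; order=1,0,3
step 4: dequeue 2; queue=[4]; order=1,0,3,2
step 5: dequeue 4; queue=[(empty)]; order=1,0,3,2,4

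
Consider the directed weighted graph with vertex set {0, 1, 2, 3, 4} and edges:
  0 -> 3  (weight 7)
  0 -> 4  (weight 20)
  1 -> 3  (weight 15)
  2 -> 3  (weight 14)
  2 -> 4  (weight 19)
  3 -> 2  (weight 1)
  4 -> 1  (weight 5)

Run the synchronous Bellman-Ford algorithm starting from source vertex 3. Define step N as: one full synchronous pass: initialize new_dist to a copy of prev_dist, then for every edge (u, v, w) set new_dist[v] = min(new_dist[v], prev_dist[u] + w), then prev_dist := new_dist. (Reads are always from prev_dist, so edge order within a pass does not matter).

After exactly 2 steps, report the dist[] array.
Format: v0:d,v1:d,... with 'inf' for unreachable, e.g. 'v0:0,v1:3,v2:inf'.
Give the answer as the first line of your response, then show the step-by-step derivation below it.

v0:inf,v1:inf,v2:1,v3:0,v4:20

step 1: dist = v0:inf,v1:inf,v2:1,v3:0,v4:inf
step 2: dist = v0:inf,v1:inf,v2:1,v3:0,v4:20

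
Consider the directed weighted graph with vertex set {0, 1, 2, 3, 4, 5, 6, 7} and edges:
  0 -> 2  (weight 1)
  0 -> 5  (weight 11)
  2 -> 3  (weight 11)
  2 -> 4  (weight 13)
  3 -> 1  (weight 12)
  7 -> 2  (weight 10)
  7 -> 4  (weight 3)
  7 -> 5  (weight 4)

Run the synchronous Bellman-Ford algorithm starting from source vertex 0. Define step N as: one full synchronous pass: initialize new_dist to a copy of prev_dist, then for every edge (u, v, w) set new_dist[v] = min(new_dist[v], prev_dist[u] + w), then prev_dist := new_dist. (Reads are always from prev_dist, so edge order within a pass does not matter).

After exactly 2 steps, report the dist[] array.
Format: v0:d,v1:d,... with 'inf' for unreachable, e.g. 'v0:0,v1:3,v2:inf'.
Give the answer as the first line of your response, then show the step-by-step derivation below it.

v0:0,v1:inf,v2:1,v3:12,v4:14,v5:11,v6:inf,v7:inf

step 1: dist = v0:0,v1:inf,v2:1,v3:inf,v4:inf,v5:11,v6:inf,v7:inf
step 2: dist = v0:0,v1:inf,v2:1,v3:12,v4:14,v5:11,v6:inf,v7:inf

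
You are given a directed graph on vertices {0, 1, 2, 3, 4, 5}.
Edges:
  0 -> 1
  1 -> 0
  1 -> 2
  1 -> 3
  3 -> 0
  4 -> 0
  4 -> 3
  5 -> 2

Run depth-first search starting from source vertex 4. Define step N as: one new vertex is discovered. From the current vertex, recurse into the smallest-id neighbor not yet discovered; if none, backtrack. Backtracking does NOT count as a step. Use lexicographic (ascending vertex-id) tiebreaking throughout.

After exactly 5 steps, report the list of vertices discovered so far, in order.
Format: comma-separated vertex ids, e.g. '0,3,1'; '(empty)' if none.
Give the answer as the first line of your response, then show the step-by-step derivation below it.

4,0,1,2,3

step 1: discover 4; path=4; order=4
step 2: discover 0; path=4>0; order=4,0
step 3: discover 1; path=4>0>1; order=4,0,1
step 4: discover 2; path=4>0>1>2; order=4,0,1,2
step 5: discover 3; path=4>0>1>3; order=4,0,1,2,3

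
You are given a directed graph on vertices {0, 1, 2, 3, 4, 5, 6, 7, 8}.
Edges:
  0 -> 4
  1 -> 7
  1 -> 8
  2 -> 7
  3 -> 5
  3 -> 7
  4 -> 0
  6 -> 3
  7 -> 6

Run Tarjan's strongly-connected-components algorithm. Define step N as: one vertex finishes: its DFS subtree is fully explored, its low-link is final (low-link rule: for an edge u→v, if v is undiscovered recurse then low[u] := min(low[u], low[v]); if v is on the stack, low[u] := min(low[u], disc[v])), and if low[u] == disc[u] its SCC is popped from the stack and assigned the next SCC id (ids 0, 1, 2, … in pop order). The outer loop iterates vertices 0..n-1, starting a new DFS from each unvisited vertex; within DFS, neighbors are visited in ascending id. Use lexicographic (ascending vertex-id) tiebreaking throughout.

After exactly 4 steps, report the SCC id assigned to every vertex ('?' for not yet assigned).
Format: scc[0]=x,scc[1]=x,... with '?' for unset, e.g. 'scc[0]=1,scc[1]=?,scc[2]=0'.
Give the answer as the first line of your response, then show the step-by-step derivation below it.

scc[0]=0,scc[1]=?,scc[2]=?,scc[3]=?,scc[4]=0,scc[5]=1,scc[6]=?,scc[7]=?,scc[8]=?

step 1: low=(low[0]=0,low[1]=?,low[2]=?,low[3]=?,low[4]=0,low[5]=?,low[6]=?,low[7]=?,low[8]=?); scc=(scc[0]=?,scc[1]=?,scc[2]=?,scc[3]=?,scc[4]=?,scc[5]=?,scc[6]=?,scc[7]=?,scc[8]=?)
step 2: low=(low[0]=0,low[1]=?,low[2]=?,low[3]=?,low[4]=0,low[5]=?,low[6]=?,low[7]=?,low[8]=?); scc=(scc[0]=0,scc[1]=?,scc[2]=?,scc[3]=?,scc[4]=0,scc[5]=?,scc[6]=?,scc[7]=?,scc[8]=?)
step 3: low=(low[0]=0,low[1]=2,low[2]=?,low[3]=5,low[4]=0,low[5]=6,low[6]=4,low[7]=3,low[8]=?); scc=(scc[0]=0,scc[1]=?,scc[2]=?,scc[3]=?,scc[4]=0,scc[5]=1,scc[6]=?,scc[7]=?,scc[8]=?)
step 4: low=(low[0]=0,low[1]=2,low[2]=?,low[3]=3,low[4]=0,low[5]=6,low[6]=4,low[7]=3,low[8]=?); scc=(scc[0]=0,scc[1]=?,scc[2]=?,scc[3]=?,scc[4]=0,scc[5]=1,scc[6]=?,scc[7]=?,scc[8]=?)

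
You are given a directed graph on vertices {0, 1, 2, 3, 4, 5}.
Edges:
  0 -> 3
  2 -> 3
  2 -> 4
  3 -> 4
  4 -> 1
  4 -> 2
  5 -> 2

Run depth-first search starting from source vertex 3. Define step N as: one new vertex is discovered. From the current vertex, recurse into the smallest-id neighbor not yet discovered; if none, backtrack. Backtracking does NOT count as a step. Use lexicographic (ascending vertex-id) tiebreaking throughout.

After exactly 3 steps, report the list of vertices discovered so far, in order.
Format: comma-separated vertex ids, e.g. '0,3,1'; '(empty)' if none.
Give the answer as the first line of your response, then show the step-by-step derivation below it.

3,4,1

step 1: discover 3; path=3; order=3
step 2: discover 4; path=3>4; order=3,4
step 3: discover 1; path=3>4>1; order=3,4,1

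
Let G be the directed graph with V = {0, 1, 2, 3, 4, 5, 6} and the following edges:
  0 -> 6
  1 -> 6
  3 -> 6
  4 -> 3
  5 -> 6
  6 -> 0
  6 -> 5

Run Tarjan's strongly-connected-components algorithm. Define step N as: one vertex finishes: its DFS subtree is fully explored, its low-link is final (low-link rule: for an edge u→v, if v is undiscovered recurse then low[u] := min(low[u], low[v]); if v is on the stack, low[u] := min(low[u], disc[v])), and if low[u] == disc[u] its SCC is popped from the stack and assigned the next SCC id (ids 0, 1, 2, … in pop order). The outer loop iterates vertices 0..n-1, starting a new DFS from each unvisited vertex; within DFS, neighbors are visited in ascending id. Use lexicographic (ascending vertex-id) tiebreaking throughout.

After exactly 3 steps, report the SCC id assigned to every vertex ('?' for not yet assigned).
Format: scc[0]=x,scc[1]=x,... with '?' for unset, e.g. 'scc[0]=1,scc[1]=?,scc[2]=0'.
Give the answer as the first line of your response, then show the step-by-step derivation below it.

scc[0]=0,scc[1]=?,scc[2]=?,scc[3]=?,scc[4]=?,scc[5]=0,scc[6]=0

step 1: low=(low[0]=0,low[1]=?,low[2]=?,low[3]=?,low[4]=?,low[5]=1,low[6]=0); scc=(scc[0]=?,scc[1]=?,scc[2]=?,scc[3]=?,scc[4]=?,scc[5]=?,scc[6]=?)
step 2: low=(low[0]=0,low[1]=?,low[2]=?,low[3]=?,low[4]=?,low[5]=1,low[6]=0); scc=(scc[0]=?,scc[1]=?,scc[2]=?,scc[3]=?,scc[4]=?,scc[5]=?,scc[6]=?)
step 3: low=(low[0]=0,low[1]=?,low[2]=?,low[3]=?,low[4]=?,low[5]=1,low[6]=0); scc=(scc[0]=0,scc[1]=?,scc[2]=?,scc[3]=?,scc[4]=?,scc[5]=0,scc[6]=0)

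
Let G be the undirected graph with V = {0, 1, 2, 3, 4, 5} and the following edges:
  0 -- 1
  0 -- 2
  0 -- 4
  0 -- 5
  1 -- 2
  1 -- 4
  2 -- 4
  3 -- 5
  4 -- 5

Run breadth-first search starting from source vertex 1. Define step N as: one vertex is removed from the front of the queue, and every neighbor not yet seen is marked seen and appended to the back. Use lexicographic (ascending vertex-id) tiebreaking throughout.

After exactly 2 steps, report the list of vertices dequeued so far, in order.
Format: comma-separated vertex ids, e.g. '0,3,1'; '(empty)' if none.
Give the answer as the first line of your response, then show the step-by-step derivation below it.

1,0

step 1: dequeue 1; queue=[0,2,4]; order=1
step 2: dequeue 0; queue=[2,4,5]; order=1,0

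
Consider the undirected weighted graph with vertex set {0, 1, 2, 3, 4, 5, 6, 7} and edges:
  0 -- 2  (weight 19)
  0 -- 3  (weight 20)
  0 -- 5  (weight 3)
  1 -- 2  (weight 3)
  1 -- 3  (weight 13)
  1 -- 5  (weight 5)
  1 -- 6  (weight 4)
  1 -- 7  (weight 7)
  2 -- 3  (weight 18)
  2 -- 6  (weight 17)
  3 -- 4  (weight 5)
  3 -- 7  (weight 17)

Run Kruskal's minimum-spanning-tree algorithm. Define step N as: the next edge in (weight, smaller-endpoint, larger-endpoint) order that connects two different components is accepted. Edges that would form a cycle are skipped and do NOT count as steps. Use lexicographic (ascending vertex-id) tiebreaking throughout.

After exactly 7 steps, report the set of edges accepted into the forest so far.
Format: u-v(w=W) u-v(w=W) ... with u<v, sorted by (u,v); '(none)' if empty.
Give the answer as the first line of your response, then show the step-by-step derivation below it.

0-5(w=3) 1-2(w=3) 1-3(w=13) 1-5(w=5) 1-6(w=4) 1-7(w=7) 3-4(w=5)

step 1: add edge 0-5 (w=3); MST = {0-5(w=3)}
step 2: add edge 1-2 (w=3); MST = {0-5(w=3) 1-2(w=3)}
step 3: add edge 1-6 (w=4); MST = {0-5(w=3) 1-2(w=3) 1-6(w=4)}
step 4: add edge 1-5 (w=5); MST = {0-5(w=3) 1-2(w=3) 1-5(w=5) 1-6(w=4)}
step 5: add edge 3-4 (w=5); MST = {0-5(w=3) 1-2(w=3) 1-5(w=5) 1-6(w=4) 3-4(w=5)}
step 6: add edge 1-7 (w=7); MST = {0-5(w=3) 1-2(w=3) 1-5(w=5) 1-6(w=4) 1-7(w=7) 3-4(w=5)}
step 7: add edge 1-3 (w=13); MST = {0-5(w=3) 1-2(w=3) 1-3(w=13) 1-5(w=5) 1-6(w=4) 1-7(w=7) 3-4(w=5)}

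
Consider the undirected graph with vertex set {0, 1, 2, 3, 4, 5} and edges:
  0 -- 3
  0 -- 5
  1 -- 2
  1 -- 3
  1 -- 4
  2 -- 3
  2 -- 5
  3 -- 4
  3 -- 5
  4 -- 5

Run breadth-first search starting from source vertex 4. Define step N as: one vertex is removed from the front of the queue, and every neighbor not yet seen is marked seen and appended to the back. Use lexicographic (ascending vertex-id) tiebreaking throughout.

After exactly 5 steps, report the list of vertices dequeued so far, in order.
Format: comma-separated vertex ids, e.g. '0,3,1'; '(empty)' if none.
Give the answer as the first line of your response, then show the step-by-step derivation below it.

4,1,3,5,2

step 1: dequeue 4; queue=[1,3,5]; order=4
step 2: dequeue 1; queue=[3,5,2]; order=4,1
step 3: dequeue 3; queue=[5,2,0]; order=4,1,3
step 4: dequeue 5; queue=[2,0]; order=4,1,3,5
step 5: dequeue 2; queue=[0]; order=4,1,3,5,2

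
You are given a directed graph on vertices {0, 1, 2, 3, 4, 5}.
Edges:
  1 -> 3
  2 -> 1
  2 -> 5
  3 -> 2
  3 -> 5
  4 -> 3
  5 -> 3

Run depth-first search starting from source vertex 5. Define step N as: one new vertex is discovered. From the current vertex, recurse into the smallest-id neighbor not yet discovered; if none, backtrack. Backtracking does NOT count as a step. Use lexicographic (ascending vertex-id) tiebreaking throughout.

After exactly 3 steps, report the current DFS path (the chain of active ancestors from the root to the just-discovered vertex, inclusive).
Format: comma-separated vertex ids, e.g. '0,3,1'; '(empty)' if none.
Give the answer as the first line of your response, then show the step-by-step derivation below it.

5,3,2

step 1: discover 5; path=5; order=5
step 2: discover 3; path=5>3; order=5,3
step 3: discover 2; path=5>3>2; order=5,3,2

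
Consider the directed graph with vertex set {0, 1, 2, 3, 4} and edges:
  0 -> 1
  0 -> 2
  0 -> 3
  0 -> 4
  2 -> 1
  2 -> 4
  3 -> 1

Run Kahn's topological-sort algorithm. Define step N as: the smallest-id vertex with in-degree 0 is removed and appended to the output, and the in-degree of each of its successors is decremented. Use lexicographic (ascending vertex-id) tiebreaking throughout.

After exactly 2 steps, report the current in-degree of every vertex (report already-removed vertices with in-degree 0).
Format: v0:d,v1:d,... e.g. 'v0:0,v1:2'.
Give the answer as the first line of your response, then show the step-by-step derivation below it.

v0:0,v1:1,v2:0,v3:0,v4:0

step 1: output 0; order=[0]; indeg=(0,2,0,0,1)
step 2: output 2; order=[0,2]; indeg=(0,1,0,0,0)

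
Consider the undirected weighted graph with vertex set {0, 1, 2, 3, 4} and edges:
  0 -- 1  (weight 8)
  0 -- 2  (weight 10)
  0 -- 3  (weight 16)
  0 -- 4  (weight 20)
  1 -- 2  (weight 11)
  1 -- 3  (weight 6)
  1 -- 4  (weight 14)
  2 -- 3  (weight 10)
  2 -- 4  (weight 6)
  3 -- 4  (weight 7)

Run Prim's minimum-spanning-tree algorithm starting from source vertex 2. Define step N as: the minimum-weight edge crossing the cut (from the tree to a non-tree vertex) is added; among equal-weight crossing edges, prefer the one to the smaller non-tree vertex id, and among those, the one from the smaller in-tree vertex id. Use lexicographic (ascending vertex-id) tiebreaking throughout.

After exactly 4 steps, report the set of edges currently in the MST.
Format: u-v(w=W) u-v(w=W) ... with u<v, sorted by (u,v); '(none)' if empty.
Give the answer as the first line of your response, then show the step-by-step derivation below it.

0-1(w=8) 1-3(w=6) 2-4(w=6) 3-4(w=7)

step 1: add edge 2-4 (w=6); MST = {2-4(w=6)}
step 2: add edge 3-4 (w=7); MST = {2-4(w=6) 3-4(w=7)}
step 3: add edge 1-3 (w=6); MST = {1-3(w=6) 2-4(w=6) 3-4(w=7)}
step 4: add edge 0-1 (w=8); MST = {0-1(w=8) 1-3(w=6) 2-4(w=6) 3-4(w=7)}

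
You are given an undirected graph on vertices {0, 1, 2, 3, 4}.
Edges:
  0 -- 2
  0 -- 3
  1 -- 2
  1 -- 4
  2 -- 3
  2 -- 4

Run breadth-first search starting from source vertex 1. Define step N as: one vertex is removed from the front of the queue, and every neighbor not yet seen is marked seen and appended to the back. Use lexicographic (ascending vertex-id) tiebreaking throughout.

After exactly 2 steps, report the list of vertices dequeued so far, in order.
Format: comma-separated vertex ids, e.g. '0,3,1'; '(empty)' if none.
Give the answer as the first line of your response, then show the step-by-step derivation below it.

1,2

step 1: dequeue 1; queue=[2,4]; order=1
step 2: dequeue 2; queue=[4,0,3]; order=1,2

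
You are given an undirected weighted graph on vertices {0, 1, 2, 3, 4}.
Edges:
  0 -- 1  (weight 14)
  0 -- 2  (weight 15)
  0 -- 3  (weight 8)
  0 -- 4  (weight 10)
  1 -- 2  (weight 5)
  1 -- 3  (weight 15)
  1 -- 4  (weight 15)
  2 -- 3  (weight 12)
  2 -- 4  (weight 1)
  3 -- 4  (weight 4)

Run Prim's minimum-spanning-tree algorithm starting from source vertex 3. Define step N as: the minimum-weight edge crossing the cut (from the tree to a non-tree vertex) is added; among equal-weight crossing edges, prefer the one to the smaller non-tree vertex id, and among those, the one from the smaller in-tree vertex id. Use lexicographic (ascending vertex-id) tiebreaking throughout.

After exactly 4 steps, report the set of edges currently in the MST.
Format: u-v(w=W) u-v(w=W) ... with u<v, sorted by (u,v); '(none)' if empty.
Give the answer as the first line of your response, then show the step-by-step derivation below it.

0-3(w=8) 1-2(w=5) 2-4(w=1) 3-4(w=4)

step 1: add edge 3-4 (w=4); MST = {3-4(w=4)}
step 2: add edge 2-4 (w=1); MST = {2-4(w=1) 3-4(w=4)}
step 3: add edge 1-2 (w=5); MST = {1-2(w=5) 2-4(w=1) 3-4(w=4)}
step 4: add edge 0-3 (w=8); MST = {0-3(w=8) 1-2(w=5) 2-4(w=1) 3-4(w=4)}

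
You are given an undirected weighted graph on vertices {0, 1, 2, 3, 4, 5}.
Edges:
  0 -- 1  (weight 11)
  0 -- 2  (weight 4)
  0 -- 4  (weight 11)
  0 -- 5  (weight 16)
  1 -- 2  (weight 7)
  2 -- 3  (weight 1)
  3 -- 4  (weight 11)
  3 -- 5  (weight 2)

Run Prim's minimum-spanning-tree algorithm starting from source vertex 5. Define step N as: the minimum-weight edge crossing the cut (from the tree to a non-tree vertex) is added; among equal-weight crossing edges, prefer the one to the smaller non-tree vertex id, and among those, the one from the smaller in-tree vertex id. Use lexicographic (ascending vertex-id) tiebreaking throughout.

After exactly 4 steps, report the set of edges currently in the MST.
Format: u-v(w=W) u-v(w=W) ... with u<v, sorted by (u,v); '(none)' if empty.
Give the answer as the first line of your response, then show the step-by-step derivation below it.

0-2(w=4) 1-2(w=7) 2-3(w=1) 3-5(w=2)

step 1: add edge 3-5 (w=2); MST = {3-5(w=2)}
step 2: add edge 2-3 (w=1); MST = {2-3(w=1) 3-5(w=2)}
step 3: add edge 0-2 (w=4); MST = {0-2(w=4) 2-3(w=1) 3-5(w=2)}
step 4: add edge 1-2 (w=7); MST = {0-2(w=4) 1-2(w=7) 2-3(w=1) 3-5(w=2)}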